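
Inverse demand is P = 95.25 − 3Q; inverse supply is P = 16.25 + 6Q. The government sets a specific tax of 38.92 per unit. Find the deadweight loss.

Competitive equilibrium: 95.25 − 3Q = 16.25 + 6Q → Q* = 8.7778, P* = 68.9167.
With the tax, the buyer price exceeds the seller price by 38.92: (95.25 − 3Q) − (16.25 + 6Q) = 38.92 → Q' = 4.4533.
ΔQ = 8.7778 − 4.4533 = 4.3245; the wedge equals the tax, 38.92.
DWL = ½ × 4.3245 × 38.92 = 84.15.

84.15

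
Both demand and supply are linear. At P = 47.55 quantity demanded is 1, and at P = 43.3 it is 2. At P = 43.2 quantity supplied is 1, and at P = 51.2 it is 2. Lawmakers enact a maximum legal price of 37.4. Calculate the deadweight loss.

7.15

Demand slope = (43.3 − 47.55)/(2 − 1) = −4.25, so P = 51.8 − 4.25Q.
Supply slope = (51.2 − 43.2)/(2 − 1) = 8, so P = 35.2 + 8Q.
Competitive equilibrium: 51.8 − 4.25Q = 35.2 + 8Q → Q* = 1.3551, P* = 46.0408.
At the ceiling P = 37.4, quantity supplied = (37.4 − 35.2)/8 = 0.275.
Willingness to pay at Q' = 0.275: 51.8 − 4.25·0.275 = 50.6313.
ΔQ = 1.3551 − 0.275 = 1.0801; wedge = 50.6313 − 37.4 = 13.2313.
DWL = ½ × 1.0801 × 13.2313 = 7.15.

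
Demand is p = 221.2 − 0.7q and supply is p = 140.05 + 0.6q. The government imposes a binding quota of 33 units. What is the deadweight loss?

Competitive equilibrium: 221.2 − 0.7q = 140.05 + 0.6q → q* = 62.4231, p* = 177.5038.
At q = 33: demand price = 221.2 − 0.7·33 = 198.1; supply price = 140.05 + 0.6·33 = 159.85.
Δq = 62.4231 − 33 = 29.4231; wedge = 198.1 − 159.85 = 38.25.
DWL = ½ × 29.4231 × 38.25 = 562.72.

562.72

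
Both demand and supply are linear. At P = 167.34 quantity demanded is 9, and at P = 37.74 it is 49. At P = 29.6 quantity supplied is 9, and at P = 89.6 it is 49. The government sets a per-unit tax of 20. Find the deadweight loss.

Demand slope = (37.74 − 167.34)/(49 − 9) = −3.24, so P = 196.5 − 3.24Q.
Supply slope = (89.6 − 29.6)/(49 − 9) = 1.5, so P = 16.1 + 1.5Q.
Competitive equilibrium: 196.5 − 3.24Q = 16.1 + 1.5Q → Q* = 38.0591, P* = 73.1886.
With the tax, the buyer price exceeds the seller price by 20: (196.5 − 3.24Q) − (16.1 + 1.5Q) = 20 → Q' = 33.8397.
ΔQ = 38.0591 − 33.8397 = 4.2194; the wedge equals the tax, 20.
DWL = ½ × 4.2194 × 20 = 42.19.

42.19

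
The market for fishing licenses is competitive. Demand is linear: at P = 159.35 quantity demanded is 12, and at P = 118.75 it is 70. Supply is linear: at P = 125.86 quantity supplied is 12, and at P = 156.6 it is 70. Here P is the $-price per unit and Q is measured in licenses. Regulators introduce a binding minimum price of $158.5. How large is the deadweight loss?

$416.17

Demand slope = (118.75 − 159.35)/(70 − 12) = −0.7, so P = 167.75 − 0.7Q.
Supply slope = (156.6 − 125.86)/(70 − 12) = 0.53, so P = 119.5 + 0.53Q.
Competitive equilibrium: 167.75 − 0.7Q = 119.5 + 0.53Q → Q* = 39.2276, P* = 140.2907.
At the floor P = 158.5, quantity demanded = (167.75 − 158.5)/0.7 = 13.2143.
Sellers' marginal cost at Q' = 13.2143: 119.5 + 0.53·13.2143 = 126.5036.
ΔQ = 39.2276 − 13.2143 = 26.0133; wedge = 158.5 − 126.5036 = 31.9964.
Welfare loss = ½ × 26.0133 × 31.9964 = $416.17.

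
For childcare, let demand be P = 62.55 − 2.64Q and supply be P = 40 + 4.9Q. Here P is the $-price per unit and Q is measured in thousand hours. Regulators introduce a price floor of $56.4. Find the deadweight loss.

$1.65 thousand

Competitive equilibrium: 62.55 − 2.64Q = 40 + 4.9Q → Q* = 2.9907, P* = 54.6545.
At the floor P = 56.4, quantity demanded = (62.55 − 56.4)/2.64 = 2.3295.
Sellers' marginal cost at Q' = 2.3295: 40 + 4.9·2.3295 = 51.4146.
ΔQ = 2.9907 − 2.3295 = 0.6612; wedge = 56.4 − 51.4146 = 4.9854.
Welfare loss = ½ × 0.6612 × 4.9854 = $1.65 thousand.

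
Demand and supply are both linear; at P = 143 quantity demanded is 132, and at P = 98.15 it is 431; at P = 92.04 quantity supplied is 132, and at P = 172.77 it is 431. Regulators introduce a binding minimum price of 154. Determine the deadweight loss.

Demand slope = (98.15 − 143)/(431 − 132) = −0.15, so P = 162.8 − 0.15Q.
Supply slope = (172.77 − 92.04)/(431 − 132) = 0.27, so P = 56.4 + 0.27Q.
Competitive equilibrium: 162.8 − 0.15Q = 56.4 + 0.27Q → Q* = 253.3333, P* = 124.8.
At the floor P = 154, quantity demanded = (162.8 − 154)/0.15 = 58.6667.
Sellers' marginal cost at Q' = 58.6667: 56.4 + 0.27·58.6667 = 72.24.
ΔQ = 253.3333 − 58.6667 = 194.6666; wedge = 154 − 72.24 = 81.76.
The triangle = ½ × 194.6666 × 81.76 = 7957.97.

7957.97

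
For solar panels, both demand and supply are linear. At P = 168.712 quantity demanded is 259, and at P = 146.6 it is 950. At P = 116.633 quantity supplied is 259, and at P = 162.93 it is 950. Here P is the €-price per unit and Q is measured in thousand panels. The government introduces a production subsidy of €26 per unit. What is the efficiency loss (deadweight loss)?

€3414.14 thousand

Demand slope = (146.6 − 168.712)/(950 − 259) = −0.032, so P = 177 − 0.032Q.
Supply slope = (162.93 − 116.633)/(950 − 259) = 0.067, so P = 99.28 + 0.067Q.
Competitive equilibrium: 177 − 0.032Q = 99.28 + 0.067Q → Q* = 785.0505, P* = 151.8784.
The subsidy lowers effective supply by 26: P = 73.28 + 0.067Q.
New quantity: 177 − 0.032Q = 73.28 + 0.067Q → Q' = 1047.6768.
Overproduction ΔQ = 1047.6768 − 785.0505 = 262.6263; wedge = subsidy = 26.
DWL = ½ × 262.6263 × 26 = €3414.14 thousand.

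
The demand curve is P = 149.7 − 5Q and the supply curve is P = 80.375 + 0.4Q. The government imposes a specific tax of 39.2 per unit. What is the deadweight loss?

142.28

Competitive equilibrium: 149.7 − 5Q = 80.375 + 0.4Q → Q* = 12.838, P* = 85.5102.
With the tax, the buyer price exceeds the seller price by 39.2: (149.7 − 5Q) − (80.375 + 0.4Q) = 39.2 → Q' = 5.5787.
ΔQ = 12.838 − 5.5787 = 7.2593; the wedge equals the tax, 39.2.
Welfare loss = ½ × 7.2593 × 39.2 = 142.28.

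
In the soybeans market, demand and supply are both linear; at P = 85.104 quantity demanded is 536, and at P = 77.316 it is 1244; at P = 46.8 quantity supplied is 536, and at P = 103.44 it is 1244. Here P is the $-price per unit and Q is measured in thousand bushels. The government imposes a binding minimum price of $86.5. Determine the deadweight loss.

$13655.46 thousand

Demand slope = (77.316 − 85.104)/(1244 − 536) = −0.011, so P = 91 − 0.011Q.
Supply slope = (103.44 − 46.8)/(1244 − 536) = 0.08, so P = 3.92 + 0.08Q.
Competitive equilibrium: 91 − 0.011Q = 3.92 + 0.08Q → Q* = 956.9231, P* = 80.4738.
At the floor P = 86.5, quantity demanded = (91 − 86.5)/0.011 = 409.0909.
Sellers' marginal cost at Q' = 409.0909: 3.92 + 0.08·409.0909 = 36.6473.
ΔQ = 956.9231 − 409.0909 = 547.8322; wedge = 86.5 − 36.6473 = 49.8527.
The triangle = ½ × 547.8322 × 49.8527 = $13655.46 thousand.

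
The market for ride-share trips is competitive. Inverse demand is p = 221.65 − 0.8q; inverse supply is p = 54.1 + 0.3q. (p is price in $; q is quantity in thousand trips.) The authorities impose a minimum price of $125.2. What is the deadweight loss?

Competitive equilibrium: 221.65 − 0.8q = 54.1 + 0.3q → q* = 152.3182, p* = 99.7955.
At the floor p = 125.2, quantity demanded = (221.65 − 125.2)/0.8 = 120.5625.
Sellers' marginal cost at q' = 120.5625: 54.1 + 0.3·120.5625 = 90.2688.
Δq = 152.3182 − 120.5625 = 31.7557; wedge = 125.2 − 90.2688 = 34.9312.
Deadweight loss = ½ × 31.7557 × 34.9312 = $554.63 thousand.

$554.63 thousand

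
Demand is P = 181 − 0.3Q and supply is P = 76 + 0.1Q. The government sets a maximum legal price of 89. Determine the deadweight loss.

3511.25

Competitive equilibrium: 181 − 0.3Q = 76 + 0.1Q → Q* = 262.5, P* = 102.25.
At the ceiling P = 89, quantity supplied = (89 − 76)/0.1 = 130.
Willingness to pay at Q' = 130: 181 − 0.3·130 = 142.
ΔQ = 262.5 − 130 = 132.5; wedge = 142 − 89 = 53.
Deadweight loss = ½ × 132.5 × 53 = 3511.25.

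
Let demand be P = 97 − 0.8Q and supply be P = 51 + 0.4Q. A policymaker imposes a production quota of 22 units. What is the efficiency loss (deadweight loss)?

Competitive equilibrium: 97 − 0.8Q = 51 + 0.4Q → Q* = 38.3333, P* = 66.3333.
At Q = 22: demand price = 97 − 0.8·22 = 79.4; supply price = 51 + 0.4·22 = 59.8.
ΔQ = 38.3333 − 22 = 16.3333; wedge = 79.4 − 59.8 = 19.6.
DWL = ½ × 16.3333 × 19.6 = 160.07.

160.07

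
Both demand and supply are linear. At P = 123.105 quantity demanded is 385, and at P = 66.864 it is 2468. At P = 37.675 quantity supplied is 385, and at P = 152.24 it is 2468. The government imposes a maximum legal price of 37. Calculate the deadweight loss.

Demand slope = (66.864 − 123.105)/(2468 − 385) = −0.027, so P = 133.5 − 0.027Q.
Supply slope = (152.24 − 37.675)/(2468 − 385) = 0.055, so P = 16.5 + 0.055Q.
Competitive equilibrium: 133.5 − 0.027Q = 16.5 + 0.055Q → Q* = 1426.82927, P* = 94.97561.
At the ceiling P = 37, quantity supplied = (37 − 16.5)/0.055 = 372.72727.
Willingness to pay at Q' = 372.72727: 133.5 − 0.027·372.72727 = 123.43636.
ΔQ = 1426.82927 − 372.72727 = 1054.102; wedge = 123.43636 − 37 = 86.43636.
The triangle = ½ × 1054.102 × 86.43636 = 45556.37.

45556.37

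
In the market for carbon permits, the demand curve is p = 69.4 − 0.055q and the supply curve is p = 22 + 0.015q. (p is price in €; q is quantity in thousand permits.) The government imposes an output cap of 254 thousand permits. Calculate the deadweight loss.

Competitive equilibrium: 69.4 − 0.055q = 22 + 0.015q → q* = 677.1429, p* = 32.1571.
At q = 254: demand price = 69.4 − 0.055·254 = 55.43; supply price = 22 + 0.015·254 = 25.81.
Δq = 677.1429 − 254 = 423.1429; wedge = 55.43 − 25.81 = 29.62.
The triangle = ½ × 423.1429 × 29.62 = €6266.75 thousand.

€6266.75 thousand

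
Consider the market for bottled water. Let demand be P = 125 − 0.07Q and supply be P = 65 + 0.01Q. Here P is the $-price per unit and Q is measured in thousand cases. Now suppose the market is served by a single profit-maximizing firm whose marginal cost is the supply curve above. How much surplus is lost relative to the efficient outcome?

Competitive equilibrium: 125 − 0.07Q = 65 + 0.01Q → Q* = 750, P* = 72.5.
Marginal revenue: MR = 125 − 0.14Q. Set MR = MC: 125 − 0.14Q = 65 + 0.01Q → Q_m = 400.
Price P_m = 125 − 0.07·400 = 97; MC(Q_m) = 65 + 0.01·400 = 69.
Competitive Q* = 750, so ΔQ = 350; wedge = 97 − 69 = 28.
The triangle = ½ × 350 × 28 = $4900 thousand.

$4900 thousand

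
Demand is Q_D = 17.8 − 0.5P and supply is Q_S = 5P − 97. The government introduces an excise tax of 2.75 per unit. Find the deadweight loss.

1.72

In inverse form: demand P = 35.6 − 2Q, supply P = 19.4 + 0.2Q.
Competitive equilibrium: 35.6 − 2Q = 19.4 + 0.2Q → Q* = 7.3636, P* = 20.8727.
With the tax, the buyer price exceeds the seller price by 2.75: (35.6 − 2Q) − (19.4 + 0.2Q) = 2.75 → Q' = 6.1136.
ΔQ = 7.3636 − 6.1136 = 1.25; the wedge equals the tax, 2.75.
The triangle = ½ × 1.25 × 2.75 = 1.72.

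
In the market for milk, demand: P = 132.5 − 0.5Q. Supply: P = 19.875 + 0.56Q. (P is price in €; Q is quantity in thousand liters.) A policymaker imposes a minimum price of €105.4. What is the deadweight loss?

€1435.88 thousand

Competitive equilibrium: 132.5 − 0.5Q = 19.875 + 0.56Q → Q* = 106.25, P* = 79.375.
At the floor P = 105.4, quantity demanded = (132.5 − 105.4)/0.5 = 54.2.
Sellers' marginal cost at Q' = 54.2: 19.875 + 0.56·54.2 = 50.227.
ΔQ = 106.25 − 54.2 = 52.05; wedge = 105.4 − 50.227 = 55.173.
DWL = ½ × 52.05 × 55.173 = €1435.88 thousand.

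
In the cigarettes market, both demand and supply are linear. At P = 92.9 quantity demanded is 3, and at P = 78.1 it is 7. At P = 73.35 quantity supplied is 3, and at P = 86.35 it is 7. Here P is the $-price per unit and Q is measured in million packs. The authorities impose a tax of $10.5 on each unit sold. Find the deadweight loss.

$7.93 million

Demand slope = (78.1 − 92.9)/(7 − 3) = −3.7, so P = 104 − 3.7Q.
Supply slope = (86.35 − 73.35)/(7 − 3) = 3.25, so P = 63.6 + 3.25Q.
Competitive equilibrium: 104 − 3.7Q = 63.6 + 3.25Q → Q* = 5.8129, P* = 82.4921.
With the tax, the buyer price exceeds the seller price by 10.5: (104 − 3.7Q) − (63.6 + 3.25Q) = 10.5 → Q' = 4.3022.
ΔQ = 5.8129 − 4.3022 = 1.5107; the wedge equals the tax, 10.5.
Welfare loss = ½ × 1.5107 × 10.5 = $7.93 million.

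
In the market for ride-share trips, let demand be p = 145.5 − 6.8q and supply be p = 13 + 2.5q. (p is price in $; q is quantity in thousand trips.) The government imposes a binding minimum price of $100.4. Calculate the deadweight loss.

Competitive equilibrium: 145.5 − 6.8q = 13 + 2.5q → q* = 14.2473, p* = 48.6183.
At the floor p = 100.4, quantity demanded = (145.5 − 100.4)/6.8 = 6.6324.
Sellers' marginal cost at q' = 6.6324: 13 + 2.5·6.6324 = 29.581.
Δq = 14.2473 − 6.6324 = 7.6149; wedge = 100.4 − 29.581 = 70.819.
The triangle = ½ × 7.6149 × 70.819 = $269.64 thousand.

$269.64 thousand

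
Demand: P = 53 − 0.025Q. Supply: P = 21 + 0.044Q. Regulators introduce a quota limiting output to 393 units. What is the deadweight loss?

Competitive equilibrium: 53 − 0.025Q = 21 + 0.044Q → Q* = 463.7681, P* = 41.4058.
At Q = 393: demand price = 53 − 0.025·393 = 43.175; supply price = 21 + 0.044·393 = 38.292.
ΔQ = 463.7681 − 393 = 70.7681; wedge = 43.175 − 38.292 = 4.883.
Deadweight loss = ½ × 70.7681 × 4.883 = 172.78.

172.78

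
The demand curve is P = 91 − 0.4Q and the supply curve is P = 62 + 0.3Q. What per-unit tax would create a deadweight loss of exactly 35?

7

Competitive equilibrium: 91 − 0.4Q = 62 + 0.3Q → Q* = 41.4286, P* = 74.4286.
A tax t gives ΔQ = t/0.7 and wedge t, so DWL = t²/1.4.
t²/1.4 = 35 → t² = 49 → t = 7.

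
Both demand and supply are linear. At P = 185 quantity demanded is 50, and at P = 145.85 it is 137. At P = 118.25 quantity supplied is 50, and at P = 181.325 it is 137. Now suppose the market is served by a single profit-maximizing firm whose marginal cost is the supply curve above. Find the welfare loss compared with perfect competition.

Demand slope = (145.85 − 185)/(137 − 50) = −0.45, so P = 207.5 − 0.45Q.
Supply slope = (181.325 − 118.25)/(137 − 50) = 0.725, so P = 82 + 0.725Q.
Competitive equilibrium: 207.5 − 0.45Q = 82 + 0.725Q → Q* = 106.8085, P* = 159.4362.
Marginal revenue: MR = 207.5 − 0.9Q. Set MR = MC: 207.5 − 0.9Q = 82 + 0.725Q → Q_m = 77.2308.
Price P_m = 207.5 − 0.45·77.2308 = 172.7461; MC(Q_m) = 82 + 0.725·77.2308 = 137.9923.
Competitive Q* = 106.8085, so ΔQ = 29.5777; wedge = 172.7461 − 137.9923 = 34.7538.
Deadweight loss = ½ × 29.5777 × 34.7538 = 513.97.

513.97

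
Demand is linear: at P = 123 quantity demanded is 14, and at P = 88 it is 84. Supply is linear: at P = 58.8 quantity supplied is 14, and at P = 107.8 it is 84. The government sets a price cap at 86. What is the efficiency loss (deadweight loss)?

Demand slope = (88 − 123)/(84 − 14) = −0.5, so P = 130 − 0.5Q.
Supply slope = (107.8 − 58.8)/(84 − 14) = 0.7, so P = 49 + 0.7Q.
Competitive equilibrium: 130 − 0.5Q = 49 + 0.7Q → Q* = 67.5, P* = 96.25.
At the ceiling P = 86, quantity supplied = (86 − 49)/0.7 = 52.8571.
Willingness to pay at Q' = 52.8571: 130 − 0.5·52.8571 = 103.5715.
ΔQ = 67.5 − 52.8571 = 14.6429; wedge = 103.5715 − 86 = 17.5715.
Welfare loss = ½ × 14.6429 × 17.5715 = 128.65.

128.65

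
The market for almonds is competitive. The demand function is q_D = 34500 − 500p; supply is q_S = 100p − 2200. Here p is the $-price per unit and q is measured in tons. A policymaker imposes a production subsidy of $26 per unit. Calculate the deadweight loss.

In inverse form: demand p = 69 − 0.002q, supply p = 22 + 0.01q.
Competitive equilibrium: 69 − 0.002q = 22 + 0.01q → q* = 3916.6667, p* = 61.1667.
The subsidy lowers effective supply by 26: p = 0.01q − 4.
New quantity: 69 − 0.002q = 0.01q − 4 → q' = 6083.3333.
Overproduction Δq = 6083.3333 − 3916.6667 = 2166.6666; wedge = subsidy = 26.
DWL = ½ × 2166.6666 × 26 = $28166.67.

$28166.67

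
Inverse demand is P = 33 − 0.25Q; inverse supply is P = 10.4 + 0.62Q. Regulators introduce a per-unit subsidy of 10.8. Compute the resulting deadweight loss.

Competitive equilibrium: 33 − 0.25Q = 10.4 + 0.62Q → Q* = 25.977, P* = 26.5057.
The subsidy lowers effective supply by 10.8: P = 0.62Q − 0.4.
New quantity: 33 − 0.25Q = 0.62Q − 0.4 → Q' = 38.3908.
Overproduction ΔQ = 38.3908 − 25.977 = 12.4138; wedge = subsidy = 10.8.
The triangle = ½ × 12.4138 × 10.8 = 67.03.

67.03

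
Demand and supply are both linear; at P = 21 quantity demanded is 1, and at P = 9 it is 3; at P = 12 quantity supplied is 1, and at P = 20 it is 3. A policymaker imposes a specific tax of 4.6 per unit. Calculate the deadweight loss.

Demand slope = (9 − 21)/(3 − 1) = −6, so P = 27 − 6Q.
Supply slope = (20 − 12)/(3 − 1) = 4, so P = 8 + 4Q.
Competitive equilibrium: 27 − 6Q = 8 + 4Q → Q* = 1.9, P* = 15.6.
With the tax, the buyer price exceeds the seller price by 4.6: (27 − 6Q) − (8 + 4Q) = 4.6 → Q' = 1.44.
ΔQ = 1.9 − 1.44 = 0.46; the wedge equals the tax, 4.6.
The triangle = ½ × 0.46 × 4.6 = 1.058.

1.058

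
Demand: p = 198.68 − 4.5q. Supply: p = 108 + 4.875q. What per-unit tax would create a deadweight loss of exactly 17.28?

Competitive equilibrium: 198.68 − 4.5q = 108 + 4.875q → q* = 9.6725, p* = 155.1536.
A tax t gives Δq = t/9.375 and wedge t, so DWL = t²/18.75.
t²/18.75 = 17.28 → t² = 324 → t = 18.

18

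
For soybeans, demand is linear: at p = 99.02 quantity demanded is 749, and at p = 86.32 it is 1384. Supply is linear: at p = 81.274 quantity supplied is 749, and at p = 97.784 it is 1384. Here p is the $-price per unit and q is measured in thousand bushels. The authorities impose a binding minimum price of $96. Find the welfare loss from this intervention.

Demand slope = (86.32 − 99.02)/(1384 − 749) = −0.02, so p = 114 − 0.02q.
Supply slope = (97.784 − 81.274)/(1384 − 749) = 0.026, so p = 61.8 + 0.026q.
Competitive equilibrium: 114 − 0.02q = 61.8 + 0.026q → q* = 1134.7826, p* = 91.3043.
At the floor p = 96, quantity demanded = (114 − 96)/0.02 = 900.
Sellers' marginal cost at q' = 900: 61.8 + 0.026·900 = 85.2.
Δq = 1134.7826 − 900 = 234.7826; wedge = 96 − 85.2 = 10.8.
The triangle = ½ × 234.7826 × 10.8 = $1267.83 thousand.

$1267.83 thousand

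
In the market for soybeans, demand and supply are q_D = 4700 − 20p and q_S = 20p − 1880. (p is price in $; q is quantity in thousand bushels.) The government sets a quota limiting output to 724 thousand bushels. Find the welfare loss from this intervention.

In inverse form: demand p = 235 − 0.05q, supply p = 94 + 0.05q.
Competitive equilibrium: 235 − 0.05q = 94 + 0.05q → q* = 1410, p* = 164.5.
At q = 724: demand price = 235 − 0.05·724 = 198.8; supply price = 94 + 0.05·724 = 130.2.
Δq = 1410 − 724 = 686; wedge = 198.8 − 130.2 = 68.6.
Deadweight loss = ½ × 686 × 68.6 = $23529.80 thousand.

$23529.80 thousand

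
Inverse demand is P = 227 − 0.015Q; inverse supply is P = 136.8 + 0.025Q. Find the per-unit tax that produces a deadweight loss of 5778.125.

Competitive equilibrium: 227 − 0.015Q = 136.8 + 0.025Q → Q* = 2255, P* = 193.175.
A tax t gives ΔQ = t/0.04 and wedge t, so DWL = t²/0.08.
t²/0.08 = 5778.125 → t² = 462.25 → t = 21.5.

21.5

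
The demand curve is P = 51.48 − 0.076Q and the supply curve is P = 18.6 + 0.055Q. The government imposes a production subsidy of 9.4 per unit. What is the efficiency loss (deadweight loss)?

Competitive equilibrium: 51.48 − 0.076Q = 18.6 + 0.055Q → Q* = 250.9924, P* = 32.4046.
The subsidy lowers effective supply by 9.4: P = 9.2 + 0.055Q.
New quantity: 51.48 − 0.076Q = 9.2 + 0.055Q → Q' = 322.7481.
Overproduction ΔQ = 322.7481 − 250.9924 = 71.7557; wedge = subsidy = 9.4.
The triangle = ½ × 71.7557 × 9.4 = 337.25.

337.25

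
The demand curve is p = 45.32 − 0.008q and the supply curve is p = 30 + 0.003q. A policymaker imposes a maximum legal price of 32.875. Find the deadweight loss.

Competitive equilibrium: 45.32 − 0.008q = 30 + 0.003q → q* = 1392.72727, p* = 34.17818.
At the ceiling p = 32.875, quantity supplied = (32.875 − 30)/0.003 = 958.33333.
Willingness to pay at q' = 958.33333: 45.32 − 0.008·958.33333 = 37.65333.
Δq = 1392.72727 − 958.33333 = 434.39394; wedge = 37.65333 − 32.875 = 4.77833.
Deadweight loss = ½ × 434.39394 × 4.77833 = 1037.84.

1037.84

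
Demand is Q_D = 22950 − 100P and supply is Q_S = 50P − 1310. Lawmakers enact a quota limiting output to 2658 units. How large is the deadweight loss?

In inverse form: demand P = 229.5 − 0.01Q, supply P = 26.2 + 0.02Q.
Competitive equilibrium: 229.5 − 0.01Q = 26.2 + 0.02Q → Q* = 6776.6667, P* = 161.7333.
At Q = 2658: demand price = 229.5 − 0.01·2658 = 202.92; supply price = 26.2 + 0.02·2658 = 79.36.
ΔQ = 6776.6667 − 2658 = 4118.6667; wedge = 202.92 − 79.36 = 123.56.
Welfare loss = ½ × 4118.6667 × 123.56 = 254451.23.

254451.23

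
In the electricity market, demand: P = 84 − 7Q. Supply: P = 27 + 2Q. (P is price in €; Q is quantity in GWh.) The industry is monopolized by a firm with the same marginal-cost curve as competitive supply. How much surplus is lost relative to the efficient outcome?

€34.55

Competitive equilibrium: 84 − 7Q = 27 + 2Q → Q* = 6.3333, P* = 39.6667.
Marginal revenue: MR = 84 − 14Q. Set MR = MC: 84 − 14Q = 27 + 2Q → Q_m = 3.5625.
Price P_m = 84 − 7·3.5625 = 59.0625; MC(Q_m) = 27 + 2·3.5625 = 34.125.
Competitive Q* = 6.3333, so ΔQ = 2.7708; wedge = 59.0625 − 34.125 = 24.9375.
Deadweight loss = ½ × 2.7708 × 24.9375 = €34.55.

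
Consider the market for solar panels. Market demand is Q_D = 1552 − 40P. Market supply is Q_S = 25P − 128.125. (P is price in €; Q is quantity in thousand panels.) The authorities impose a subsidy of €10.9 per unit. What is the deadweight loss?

In inverse form: demand P = 38.8 − 0.025Q, supply P = 5.125 + 0.04Q.
Competitive equilibrium: 38.8 − 0.025Q = 5.125 + 0.04Q → Q* = 518.0769, P* = 25.8481.
The subsidy lowers effective supply by 10.9: P = 0.04Q − 5.775.
New quantity: 38.8 − 0.025Q = 0.04Q − 5.775 → Q' = 685.7692.
Overproduction ΔQ = 685.7692 − 518.0769 = 167.6923; wedge = subsidy = 10.9.
Deadweight loss = ½ × 167.6923 × 10.9 = €913.92 thousand.

€913.92 thousand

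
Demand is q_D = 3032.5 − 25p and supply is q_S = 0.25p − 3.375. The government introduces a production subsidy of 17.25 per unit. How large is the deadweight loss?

In inverse form: demand p = 121.3 − 0.04q, supply p = 13.5 + 4q.
Competitive equilibrium: 121.3 − 0.04q = 13.5 + 4q → q* = 26.6832, p* = 120.2327.
The subsidy lowers effective supply by 17.25: p = 4q − 3.75.
New quantity: 121.3 − 0.04q = 4q − 3.75 → q' = 30.953.
Overproduction Δq = 30.953 − 26.6832 = 4.2698; wedge = subsidy = 17.25.
Welfare loss = ½ × 4.2698 × 17.25 = 36.83.

36.83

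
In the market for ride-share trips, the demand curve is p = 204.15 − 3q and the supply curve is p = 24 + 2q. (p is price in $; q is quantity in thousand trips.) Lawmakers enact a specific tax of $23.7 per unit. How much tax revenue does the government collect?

$741.573 thousand

Competitive equilibrium: 204.15 − 3q = 24 + 2q → q* = 36.03, p* = 96.06.
With the tax, the buyer price exceeds the seller price by 23.7: (204.15 − 3q) − (24 + 2q) = 23.7 → q' = 31.29.
Tax revenue = 23.7 × 31.29 = $741.573 thousand.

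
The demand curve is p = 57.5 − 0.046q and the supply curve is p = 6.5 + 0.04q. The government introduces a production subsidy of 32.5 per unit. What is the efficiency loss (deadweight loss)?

6140.99

Competitive equilibrium: 57.5 − 0.046q = 6.5 + 0.04q → q* = 593.0233, p* = 30.2209.
The subsidy lowers effective supply by 32.5: p = 0.04q − 26.
New quantity: 57.5 − 0.046q = 0.04q − 26 → q' = 970.9302.
Overproduction Δq = 970.9302 − 593.0233 = 377.9069; wedge = subsidy = 32.5.
The triangle = ½ × 377.9069 × 32.5 = 6140.99.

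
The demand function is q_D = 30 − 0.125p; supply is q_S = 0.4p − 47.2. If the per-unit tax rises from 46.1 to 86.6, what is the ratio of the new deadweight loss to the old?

In inverse form: demand p = 240 − 8q, supply p = 118 + 2.5q.
Competitive equilibrium: 240 − 8q = 118 + 2.5q → q* = 11.619, p* = 147.0476.
For a per-unit tax t: Δq = t/10.5, so DWL = ½·t·(t/10.5) = t²/21.
At t = 46.1: DWL = 101.200. At t = 86.6: DWL = 357.122.
Ratio = (86.6/46.1)² = 3.529.

3.529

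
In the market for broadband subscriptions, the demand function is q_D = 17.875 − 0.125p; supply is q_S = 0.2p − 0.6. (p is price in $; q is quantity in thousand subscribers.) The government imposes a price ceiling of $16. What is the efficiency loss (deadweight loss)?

$433.79 thousand

In inverse form: demand p = 143 − 8q, supply p = 3 + 5q.
Competitive equilibrium: 143 − 8q = 3 + 5q → q* = 10.76923, p* = 56.84615.
At the ceiling p = 16, quantity supplied = (16 − 3)/5 = 2.6.
Willingness to pay at q' = 2.6: 143 − 8·2.6 = 122.2.
Δq = 10.76923 − 2.6 = 8.16923; wedge = 122.2 − 16 = 106.2.
The triangle = ½ × 8.16923 × 106.2 = $433.79 thousand.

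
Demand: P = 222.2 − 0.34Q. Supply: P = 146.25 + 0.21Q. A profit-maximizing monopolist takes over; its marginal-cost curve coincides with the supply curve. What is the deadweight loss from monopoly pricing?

Competitive equilibrium: 222.2 − 0.34Q = 146.25 + 0.21Q → Q* = 138.0909, P* = 175.2491.
Marginal revenue: MR = 222.2 − 0.68Q. Set MR = MC: 222.2 − 0.68Q = 146.25 + 0.21Q → Q_m = 85.3371.
Price P_m = 222.2 − 0.34·85.3371 = 193.1854; MC(Q_m) = 146.25 + 0.21·85.3371 = 164.1708.
Competitive Q* = 138.0909, so ΔQ = 52.7538; wedge = 193.1854 − 164.1708 = 29.0146.
Welfare loss = ½ × 52.7538 × 29.0146 = 765.32.

765.32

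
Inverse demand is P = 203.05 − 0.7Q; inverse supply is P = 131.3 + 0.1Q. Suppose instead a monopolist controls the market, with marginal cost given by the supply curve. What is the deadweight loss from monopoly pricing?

700.71

Competitive equilibrium: 203.05 − 0.7Q = 131.3 + 0.1Q → Q* = 89.6875, P* = 140.2688.
Marginal revenue: MR = 203.05 − 1.4Q. Set MR = MC: 203.05 − 1.4Q = 131.3 + 0.1Q → Q_m = 47.8333.
Price P_m = 203.05 − 0.7·47.8333 = 169.5667; MC(Q_m) = 131.3 + 0.1·47.8333 = 136.0833.
Competitive Q* = 89.6875, so ΔQ = 41.8542; wedge = 169.5667 − 136.0833 = 33.4834.
Deadweight loss = ½ × 41.8542 × 33.4834 = 700.71.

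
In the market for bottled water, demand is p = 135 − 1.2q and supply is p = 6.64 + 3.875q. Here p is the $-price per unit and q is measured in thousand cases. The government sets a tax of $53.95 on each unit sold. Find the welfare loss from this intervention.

$286.76 thousand

Competitive equilibrium: 135 − 1.2q = 6.64 + 3.875q → q* = 25.2926, p* = 104.6489.
With the tax, the buyer price exceeds the seller price by 53.95: (135 − 1.2q) − (6.64 + 3.875q) = 53.95 → q' = 14.6621.
Δq = 25.2926 − 14.6621 = 10.6305; the wedge equals the tax, 53.95.
The triangle = ½ × 10.6305 × 53.95 = $286.76 thousand.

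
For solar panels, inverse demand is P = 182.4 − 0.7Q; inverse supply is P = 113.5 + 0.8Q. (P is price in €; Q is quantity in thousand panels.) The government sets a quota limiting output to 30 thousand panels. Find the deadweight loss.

€190.40 thousand

Competitive equilibrium: 182.4 − 0.7Q = 113.5 + 0.8Q → Q* = 45.9333, P* = 150.2467.
At Q = 30: demand price = 182.4 − 0.7·30 = 161.4; supply price = 113.5 + 0.8·30 = 137.5.
ΔQ = 45.9333 − 30 = 15.9333; wedge = 161.4 − 137.5 = 23.9.
DWL = ½ × 15.9333 × 23.9 = €190.40 thousand.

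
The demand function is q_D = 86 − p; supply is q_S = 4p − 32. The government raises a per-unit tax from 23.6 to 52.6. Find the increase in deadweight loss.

883.92

In inverse form: demand p = 86 − q, supply p = 8 + 0.25q.
Competitive equilibrium: 86 − q = 8 + 0.25q → q* = 62.4, p* = 23.6.
For a per-unit tax t: Δq = t/1.25, so DWL = ½·t·(t/1.25) = t²/2.5.
At t = 23.6: DWL = 222.784. At t = 52.6: DWL = 1106.704.
Increase = 1106.704 − 222.784 = 883.92.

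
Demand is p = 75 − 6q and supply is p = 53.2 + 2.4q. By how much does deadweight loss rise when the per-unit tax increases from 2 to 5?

1.25

Competitive equilibrium: 75 − 6q = 53.2 + 2.4q → q* = 2.5952, p* = 59.4286.
For a per-unit tax t: Δq = t/8.4, so DWL = ½·t·(t/8.4) = t²/16.8.
At t = 2: DWL = 0.238. At t = 5: DWL = 1.488.
Increase = 1.488 − 0.238 = 1.25.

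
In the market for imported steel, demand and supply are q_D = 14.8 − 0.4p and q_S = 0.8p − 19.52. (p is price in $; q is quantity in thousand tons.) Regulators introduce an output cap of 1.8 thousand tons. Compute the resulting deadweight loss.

$4.563 thousand

In inverse form: demand p = 37 − 2.5q, supply p = 24.4 + 1.25q.
Competitive equilibrium: 37 − 2.5q = 24.4 + 1.25q → q* = 3.36, p* = 28.6.
At q = 1.8: demand price = 37 − 2.5·1.8 = 32.5; supply price = 24.4 + 1.25·1.8 = 26.65.
Δq = 3.36 − 1.8 = 1.56; wedge = 32.5 − 26.65 = 5.85.
Welfare loss = ½ × 1.56 × 5.85 = $4.563 thousand.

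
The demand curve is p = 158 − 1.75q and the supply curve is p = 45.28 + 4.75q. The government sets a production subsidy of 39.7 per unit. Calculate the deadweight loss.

Competitive equilibrium: 158 − 1.75q = 45.28 + 4.75q → q* = 17.3415, p* = 127.6523.
The subsidy lowers effective supply by 39.7: p = 5.58 + 4.75q.
New quantity: 158 − 1.75q = 5.58 + 4.75q → q' = 23.4492.
Overproduction Δq = 23.4492 − 17.3415 = 6.1077; wedge = subsidy = 39.7.
Deadweight loss = ½ × 6.1077 × 39.7 = 121.24.

121.24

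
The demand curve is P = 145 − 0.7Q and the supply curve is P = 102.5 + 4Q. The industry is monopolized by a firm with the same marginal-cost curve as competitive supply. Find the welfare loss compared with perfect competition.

Competitive equilibrium: 145 − 0.7Q = 102.5 + 4Q → Q* = 9.0426, P* = 138.6702.
Marginal revenue: MR = 145 − 1.4Q. Set MR = MC: 145 − 1.4Q = 102.5 + 4Q → Q_m = 7.8704.
Price P_m = 145 − 0.7·7.8704 = 139.4907; MC(Q_m) = 102.5 + 4·7.8704 = 133.9816.
Competitive Q* = 9.0426, so ΔQ = 1.1722; wedge = 139.4907 − 133.9816 = 5.5091.
Welfare loss = ½ × 1.1722 × 5.5091 = 3.23.

3.23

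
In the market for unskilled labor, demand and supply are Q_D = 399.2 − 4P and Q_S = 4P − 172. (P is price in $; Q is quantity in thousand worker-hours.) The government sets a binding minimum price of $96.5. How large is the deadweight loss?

In inverse form: demand P = 99.8 − 0.25Q, supply P = 43 + 0.25Q.
Competitive equilibrium: 99.8 − 0.25Q = 43 + 0.25Q → Q* = 113.6, P* = 71.4.
At the floor P = 96.5, quantity demanded = (99.8 − 96.5)/0.25 = 13.2.
Sellers' marginal cost at Q' = 13.2: 43 + 0.25·13.2 = 46.3.
ΔQ = 113.6 − 13.2 = 100.4; wedge = 96.5 − 46.3 = 50.2.
The triangle = ½ × 100.4 × 50.2 = $2520.04 thousand.

$2520.04 thousand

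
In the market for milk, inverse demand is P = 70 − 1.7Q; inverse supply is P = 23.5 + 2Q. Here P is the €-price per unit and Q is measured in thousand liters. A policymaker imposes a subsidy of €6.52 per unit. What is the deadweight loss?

€5.74 thousand

Competitive equilibrium: 70 − 1.7Q = 23.5 + 2Q → Q* = 12.5676, P* = 48.6351.
The subsidy lowers effective supply by 6.52: P = 16.98 + 2Q.
New quantity: 70 − 1.7Q = 16.98 + 2Q → Q' = 14.3297.
Overproduction ΔQ = 14.3297 − 12.5676 = 1.7621; wedge = subsidy = 6.52.
The triangle = ½ × 1.7621 × 6.52 = €5.74 thousand.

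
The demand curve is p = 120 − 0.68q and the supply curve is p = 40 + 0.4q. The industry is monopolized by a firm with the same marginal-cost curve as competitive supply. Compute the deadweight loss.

Competitive equilibrium: 120 − 0.68q = 40 + 0.4q → q* = 74.0741, p* = 69.6296.
Marginal revenue: MR = 120 − 1.36q. Set MR = MC: 120 − 1.36q = 40 + 0.4q → q_m = 45.4545.
Price p_m = 120 − 0.68·45.4545 = 89.0909; MC(q_m) = 40 + 0.4·45.4545 = 58.1818.
Competitive q* = 74.0741, so Δq = 28.6196; wedge = 89.0909 − 58.1818 = 30.9091.
The triangle = ½ × 28.6196 × 30.9091 = 442.30.

442.30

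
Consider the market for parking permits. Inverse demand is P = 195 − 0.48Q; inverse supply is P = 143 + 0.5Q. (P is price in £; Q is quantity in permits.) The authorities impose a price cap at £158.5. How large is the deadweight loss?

Competitive equilibrium: 195 − 0.48Q = 143 + 0.5Q → Q* = 53.0612, P* = 169.5306.
At the ceiling P = 158.5, quantity supplied = (158.5 − 143)/0.5 = 31.
Willingness to pay at Q' = 31: 195 − 0.48·31 = 180.12.
ΔQ = 53.0612 − 31 = 22.0612; wedge = 180.12 − 158.5 = 21.62.
Welfare loss = ½ × 22.0612 × 21.62 = £238.48.

£238.48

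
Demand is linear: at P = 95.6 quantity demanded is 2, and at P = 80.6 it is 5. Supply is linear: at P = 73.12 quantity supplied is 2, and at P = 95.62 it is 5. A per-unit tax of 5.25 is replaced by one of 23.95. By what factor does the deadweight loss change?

20.811

Demand slope = (80.6 − 95.6)/(5 − 2) = −5, so P = 105.6 − 5Q.
Supply slope = (95.62 − 73.12)/(5 − 2) = 7.5, so P = 58.12 + 7.5Q.
Competitive equilibrium: 105.6 − 5Q = 58.12 + 7.5Q → Q* = 3.7984, P* = 86.608.
For a per-unit tax t: ΔQ = t/12.5, so DWL = ½·t·(t/12.5) = t²/25.
At t = 5.25: DWL = 1.1025. At t = 23.95: DWL = 22.9441.
Ratio = (23.95/5.25)² = 20.811.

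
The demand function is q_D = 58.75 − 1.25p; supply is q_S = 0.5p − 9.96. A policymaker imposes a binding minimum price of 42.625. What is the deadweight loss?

24.73

In inverse form: demand p = 47 − 0.8q, supply p = 19.92 + 2q.
Competitive equilibrium: 47 − 0.8q = 19.92 + 2q → q* = 9.6714, p* = 39.2629.
At the floor p = 42.625, quantity demanded = (47 − 42.625)/0.8 = 5.4688.
Sellers' marginal cost at q' = 5.4688: 19.92 + 2·5.4688 = 30.8576.
Δq = 9.6714 − 5.4688 = 4.2026; wedge = 42.625 − 30.8576 = 11.7674.
Deadweight loss = ½ × 4.2026 × 11.7674 = 24.73.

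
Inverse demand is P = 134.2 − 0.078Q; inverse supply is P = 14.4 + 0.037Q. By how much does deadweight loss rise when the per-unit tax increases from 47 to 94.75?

Competitive equilibrium: 134.2 − 0.078Q = 14.4 + 0.037Q → Q* = 1041.7391, P* = 52.9443.
For a per-unit tax t: ΔQ = t/0.115, so DWL = ½·t·(t/0.115) = t²/0.23.
At t = 47: DWL = 9604.348. At t = 94.75: DWL = 39032.88.
Increase = 39032.88 − 9604.348 = 29428.53.

29428.53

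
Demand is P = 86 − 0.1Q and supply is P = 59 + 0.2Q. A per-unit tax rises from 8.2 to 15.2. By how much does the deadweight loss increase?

Competitive equilibrium: 86 − 0.1Q = 59 + 0.2Q → Q* = 90, P* = 77.
For a per-unit tax t: ΔQ = t/0.3, so DWL = ½·t·(t/0.3) = t²/0.6.
At t = 8.2: DWL = 112.067. At t = 15.2: DWL = 385.067.
Increase = 385.067 − 112.067 = 273.

273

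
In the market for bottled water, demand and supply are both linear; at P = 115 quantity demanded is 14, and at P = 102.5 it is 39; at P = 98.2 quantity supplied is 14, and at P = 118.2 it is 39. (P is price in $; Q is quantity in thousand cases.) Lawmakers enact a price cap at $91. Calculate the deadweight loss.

$312.40 thousand

Demand slope = (102.5 − 115)/(39 − 14) = −0.5, so P = 122 − 0.5Q.
Supply slope = (118.2 − 98.2)/(39 − 14) = 0.8, so P = 87 + 0.8Q.
Competitive equilibrium: 122 − 0.5Q = 87 + 0.8Q → Q* = 26.9231, P* = 108.5385.
At the ceiling P = 91, quantity supplied = (91 − 87)/0.8 = 5.
Willingness to pay at Q' = 5: 122 − 0.5·5 = 119.5.
ΔQ = 26.9231 − 5 = 21.9231; wedge = 119.5 − 91 = 28.5.
Welfare loss = ½ × 21.9231 × 28.5 = $312.40 thousand.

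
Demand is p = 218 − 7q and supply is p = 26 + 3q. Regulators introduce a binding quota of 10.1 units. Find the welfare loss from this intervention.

414.05

Competitive equilibrium: 218 − 7q = 26 + 3q → q* = 19.2, p* = 83.6.
At q = 10.1: demand price = 218 − 7·10.1 = 147.3; supply price = 26 + 3·10.1 = 56.3.
Δq = 19.2 − 10.1 = 9.1; wedge = 147.3 − 56.3 = 91.
Deadweight loss = ½ × 9.1 × 91 = 414.05.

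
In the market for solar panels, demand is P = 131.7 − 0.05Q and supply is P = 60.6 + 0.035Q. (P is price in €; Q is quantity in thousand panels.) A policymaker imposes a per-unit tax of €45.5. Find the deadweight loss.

Competitive equilibrium: 131.7 − 0.05Q = 60.6 + 0.035Q → Q* = 836.4706, P* = 89.8765.
With the tax, the buyer price exceeds the seller price by 45.5: (131.7 − 0.05Q) − (60.6 + 0.035Q) = 45.5 → Q' = 301.1765.
ΔQ = 836.4706 − 301.1765 = 535.2941; the wedge equals the tax, 45.5.
DWL = ½ × 535.2941 × 45.5 = €12177.94 thousand.

€12177.94 thousand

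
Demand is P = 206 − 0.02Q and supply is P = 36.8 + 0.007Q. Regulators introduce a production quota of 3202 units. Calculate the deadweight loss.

126794.454

Competitive equilibrium: 206 − 0.02Q = 36.8 + 0.007Q → Q* = 6266.66667, P* = 80.66667.
At Q = 3202: demand price = 206 − 0.02·3202 = 141.96; supply price = 36.8 + 0.007·3202 = 59.214.
ΔQ = 6266.66667 − 3202 = 3064.66667; wedge = 141.96 − 59.214 = 82.746.
The triangle = ½ × 3064.66667 × 82.746 = 126794.454.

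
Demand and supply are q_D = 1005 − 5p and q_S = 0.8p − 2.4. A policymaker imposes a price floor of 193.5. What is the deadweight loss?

In inverse form: demand p = 201 − 0.2q, supply p = 3 + 1.25q.
Competitive equilibrium: 201 − 0.2q = 3 + 1.25q → q* = 136.5517, p* = 173.6897.
At the floor p = 193.5, quantity demanded = (201 − 193.5)/0.2 = 37.5.
Sellers' marginal cost at q' = 37.5: 3 + 1.25·37.5 = 49.875.
Δq = 136.5517 − 37.5 = 99.0517; wedge = 193.5 − 49.875 = 143.625.
Welfare loss = ½ × 99.0517 × 143.625 = 7113.15.

7113.15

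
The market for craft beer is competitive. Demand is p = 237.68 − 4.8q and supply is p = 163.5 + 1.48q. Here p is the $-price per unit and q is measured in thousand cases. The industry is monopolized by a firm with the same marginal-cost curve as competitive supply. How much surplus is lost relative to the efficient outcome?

$82.22 thousand

Competitive equilibrium: 237.68 − 4.8q = 163.5 + 1.48q → q* = 11.8121, p* = 180.9819.
Marginal revenue: MR = 237.68 − 9.6q. Set MR = MC: 237.68 − 9.6q = 163.5 + 1.48q → q_m = 6.6949.
Price p_m = 237.68 − 4.8·6.6949 = 205.5445; MC(q_m) = 163.5 + 1.48·6.6949 = 173.4085.
Competitive q* = 11.8121, so Δq = 5.1172; wedge = 205.5445 − 173.4085 = 32.136.
DWL = ½ × 5.1172 × 32.136 = $82.22 thousand.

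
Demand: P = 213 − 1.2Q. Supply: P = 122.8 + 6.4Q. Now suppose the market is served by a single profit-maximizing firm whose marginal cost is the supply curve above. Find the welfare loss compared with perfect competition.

9.95

Competitive equilibrium: 213 − 1.2Q = 122.8 + 6.4Q → Q* = 11.8684, P* = 198.7579.
Marginal revenue: MR = 213 − 2.4Q. Set MR = MC: 213 − 2.4Q = 122.8 + 6.4Q → Q_m = 10.25.
Price P_m = 213 − 1.2·10.25 = 200.7; MC(Q_m) = 122.8 + 6.4·10.25 = 188.4.
Competitive Q* = 11.8684, so ΔQ = 1.6184; wedge = 200.7 − 188.4 = 12.3.
DWL = ½ × 1.6184 × 12.3 = 9.95.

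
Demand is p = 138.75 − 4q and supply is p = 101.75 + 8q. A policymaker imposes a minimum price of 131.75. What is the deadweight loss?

Competitive equilibrium: 138.75 − 4q = 101.75 + 8q → q* = 3.0833, p* = 126.4167.
At the floor p = 131.75, quantity demanded = (138.75 − 131.75)/4 = 1.75.
Sellers' marginal cost at q' = 1.75: 101.75 + 8·1.75 = 115.75.
Δq = 3.0833 − 1.75 = 1.3333; wedge = 131.75 − 115.75 = 16.
Welfare loss = ½ × 1.3333 × 16 = 10.67.

10.67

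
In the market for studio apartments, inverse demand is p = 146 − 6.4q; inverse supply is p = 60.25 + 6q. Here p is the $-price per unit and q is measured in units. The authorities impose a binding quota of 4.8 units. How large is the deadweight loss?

Competitive equilibrium: 146 − 6.4q = 60.25 + 6q → q* = 6.9153, p* = 101.7419.
At q = 4.8: demand price = 146 − 6.4·4.8 = 115.28; supply price = 60.25 + 6·4.8 = 89.05.
Δq = 6.9153 − 4.8 = 2.1153; wedge = 115.28 − 89.05 = 26.23.
The triangle = ½ × 2.1153 × 26.23 = $27.74.

$27.74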